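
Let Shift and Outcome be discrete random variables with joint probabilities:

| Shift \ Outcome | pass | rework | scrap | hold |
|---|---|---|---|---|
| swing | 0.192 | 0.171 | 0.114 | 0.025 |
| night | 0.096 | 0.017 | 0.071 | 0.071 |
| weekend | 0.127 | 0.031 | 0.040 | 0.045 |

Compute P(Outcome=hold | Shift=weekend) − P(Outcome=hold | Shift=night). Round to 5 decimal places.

-0.09325

P(Shift=weekend) = 0.127 + 0.031 + 0.040 + 0.045 = 0.243; P(Outcome=hold | Shift=weekend) = 0.045/0.243 = 0.185185.
P(Shift=night) = 0.096 + 0.017 + 0.071 + 0.071 = 0.255; P(Outcome=hold | Shift=night) = 0.071/0.255 = 0.278431.
Difference = -0.09325.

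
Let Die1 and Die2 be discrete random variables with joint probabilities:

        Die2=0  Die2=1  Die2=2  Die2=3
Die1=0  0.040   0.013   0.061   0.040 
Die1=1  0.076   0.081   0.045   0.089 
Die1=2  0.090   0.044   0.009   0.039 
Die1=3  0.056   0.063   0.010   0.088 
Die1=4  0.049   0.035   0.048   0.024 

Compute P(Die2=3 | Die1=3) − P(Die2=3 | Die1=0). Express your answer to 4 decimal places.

0.1458

P(Die1=3) = 0.056 + 0.063 + 0.010 + 0.088 = 0.217; P(Die2=3 | Die1=3) = 0.088/0.217 = 0.40553.
P(Die1=0) = 0.040 + 0.013 + 0.061 + 0.040 = 0.154; P(Die2=3 | Die1=0) = 0.040/0.154 = 0.25974.
Difference = 0.1458.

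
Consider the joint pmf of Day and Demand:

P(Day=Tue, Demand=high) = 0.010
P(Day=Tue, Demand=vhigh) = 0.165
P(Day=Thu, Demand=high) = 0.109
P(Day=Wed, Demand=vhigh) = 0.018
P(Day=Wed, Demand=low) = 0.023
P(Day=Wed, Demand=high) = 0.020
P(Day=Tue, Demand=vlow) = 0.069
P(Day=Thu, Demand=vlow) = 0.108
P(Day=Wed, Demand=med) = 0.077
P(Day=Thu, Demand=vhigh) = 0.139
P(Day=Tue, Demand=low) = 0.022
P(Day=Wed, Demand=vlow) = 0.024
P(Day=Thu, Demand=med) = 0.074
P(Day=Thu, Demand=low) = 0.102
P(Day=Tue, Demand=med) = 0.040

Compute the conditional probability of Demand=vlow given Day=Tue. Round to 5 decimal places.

0.22549

P(Day=Tue) = 0.069 + 0.022 + 0.040 + 0.010 + 0.165 = 0.306.
P(Demand=vlow | Day=Tue) = 0.069/0.306 = 0.22549.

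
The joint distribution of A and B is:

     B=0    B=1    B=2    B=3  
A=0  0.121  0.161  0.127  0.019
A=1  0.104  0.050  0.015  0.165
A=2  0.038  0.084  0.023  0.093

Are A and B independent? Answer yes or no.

P(A=0) = 0.428 and P(B=3) = 0.277, so their product is 0.11856, but P(A=0, B=3) = 0.019. Since these differ, A and B are not independent.

no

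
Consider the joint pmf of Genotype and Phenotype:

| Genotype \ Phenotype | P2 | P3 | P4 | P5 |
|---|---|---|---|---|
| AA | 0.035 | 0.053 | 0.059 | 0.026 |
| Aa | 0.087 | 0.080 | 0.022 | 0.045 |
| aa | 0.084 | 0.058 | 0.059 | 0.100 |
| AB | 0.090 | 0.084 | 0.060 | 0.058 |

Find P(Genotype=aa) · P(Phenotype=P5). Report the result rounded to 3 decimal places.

0.069

P(Genotype=aa) = 0.084 + 0.058 + 0.059 + 0.100 = 0.301.
P(Phenotype=P5) = 0.026 + 0.045 + 0.100 + 0.058 = 0.229.
Product: 0.301 × 0.229 = 0.069.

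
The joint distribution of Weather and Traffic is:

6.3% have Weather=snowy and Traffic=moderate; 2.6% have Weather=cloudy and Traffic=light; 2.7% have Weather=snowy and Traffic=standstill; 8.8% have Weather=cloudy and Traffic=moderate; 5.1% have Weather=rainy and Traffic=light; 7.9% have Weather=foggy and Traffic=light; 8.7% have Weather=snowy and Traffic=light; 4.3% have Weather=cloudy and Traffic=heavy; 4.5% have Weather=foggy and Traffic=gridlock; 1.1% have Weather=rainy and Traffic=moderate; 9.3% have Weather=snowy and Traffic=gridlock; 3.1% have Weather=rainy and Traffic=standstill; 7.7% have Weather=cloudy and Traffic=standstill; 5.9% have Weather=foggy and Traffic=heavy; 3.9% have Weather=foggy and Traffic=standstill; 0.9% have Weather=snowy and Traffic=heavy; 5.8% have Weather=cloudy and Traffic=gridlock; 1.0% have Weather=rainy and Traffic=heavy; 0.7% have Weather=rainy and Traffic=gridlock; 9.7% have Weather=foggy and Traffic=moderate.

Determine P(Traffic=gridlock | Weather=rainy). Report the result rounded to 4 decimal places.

0.0636

P(Weather=rainy) = 0.051 + 0.011 + 0.010 + 0.007 + 0.031 = 0.110.
P(Traffic=gridlock | Weather=rainy) = 0.007/0.110 = 0.0636.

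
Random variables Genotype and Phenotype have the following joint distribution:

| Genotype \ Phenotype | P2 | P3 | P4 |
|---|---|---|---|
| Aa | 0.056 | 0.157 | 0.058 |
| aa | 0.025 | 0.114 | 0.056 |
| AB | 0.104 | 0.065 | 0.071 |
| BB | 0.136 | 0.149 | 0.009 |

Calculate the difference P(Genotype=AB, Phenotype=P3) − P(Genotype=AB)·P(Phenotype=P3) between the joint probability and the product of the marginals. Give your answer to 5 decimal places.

-0.05140

P(Genotype=AB) = 0.104 + 0.065 + 0.071 = 0.240.
P(Phenotype=P3) = 0.157 + 0.114 + 0.065 + 0.149 = 0.485.
P(Genotype=AB, Phenotype=P3) − P(Genotype=AB)P(Phenotype=P3) = 0.065 − 0.240×0.485 = -0.05140.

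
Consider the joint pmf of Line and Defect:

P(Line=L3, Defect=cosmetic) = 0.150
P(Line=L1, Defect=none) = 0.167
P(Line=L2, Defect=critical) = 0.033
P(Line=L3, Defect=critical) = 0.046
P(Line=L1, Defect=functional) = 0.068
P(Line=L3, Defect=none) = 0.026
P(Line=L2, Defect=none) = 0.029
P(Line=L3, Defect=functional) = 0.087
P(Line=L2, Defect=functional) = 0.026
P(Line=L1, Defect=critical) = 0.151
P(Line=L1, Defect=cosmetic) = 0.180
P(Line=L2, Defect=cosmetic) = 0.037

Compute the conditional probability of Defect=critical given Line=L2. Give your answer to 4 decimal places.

P(Line=L2) = 0.029 + 0.037 + 0.026 + 0.033 = 0.125.
P(Defect=critical | Line=L2) = 0.033/0.125 = 0.2640.

0.2640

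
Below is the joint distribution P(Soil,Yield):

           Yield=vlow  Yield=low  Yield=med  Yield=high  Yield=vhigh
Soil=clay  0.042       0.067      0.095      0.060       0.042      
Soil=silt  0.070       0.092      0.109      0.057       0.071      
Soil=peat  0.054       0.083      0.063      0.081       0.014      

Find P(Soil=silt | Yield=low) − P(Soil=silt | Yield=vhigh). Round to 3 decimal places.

P(Yield=low) = 0.067 + 0.092 + 0.083 = 0.242; P(Soil=silt | Yield=low) = 0.092/0.242 = 0.3802.
P(Yield=vhigh) = 0.042 + 0.071 + 0.014 = 0.127; P(Soil=silt | Yield=vhigh) = 0.071/0.127 = 0.5591.
Difference = -0.179.

-0.179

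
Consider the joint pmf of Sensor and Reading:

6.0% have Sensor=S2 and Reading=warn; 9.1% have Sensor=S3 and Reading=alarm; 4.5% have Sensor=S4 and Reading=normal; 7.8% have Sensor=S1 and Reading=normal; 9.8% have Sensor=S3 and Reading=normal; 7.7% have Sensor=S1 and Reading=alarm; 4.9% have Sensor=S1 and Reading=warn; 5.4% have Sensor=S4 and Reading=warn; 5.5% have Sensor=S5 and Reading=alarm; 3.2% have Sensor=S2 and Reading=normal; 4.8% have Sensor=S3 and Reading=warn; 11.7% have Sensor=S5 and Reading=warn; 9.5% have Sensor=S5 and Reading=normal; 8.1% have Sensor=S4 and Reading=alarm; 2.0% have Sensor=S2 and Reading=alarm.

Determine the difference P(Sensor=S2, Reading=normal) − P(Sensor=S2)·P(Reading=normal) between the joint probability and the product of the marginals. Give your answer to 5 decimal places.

-0.00698

P(Sensor=S2) = 0.032 + 0.060 + 0.020 = 0.112.
P(Reading=normal) = 0.078 + 0.032 + 0.098 + 0.045 + 0.095 = 0.348.
P(Sensor=S2, Reading=normal) − P(Sensor=S2)P(Reading=normal) = 0.032 − 0.112×0.348 = -0.00698.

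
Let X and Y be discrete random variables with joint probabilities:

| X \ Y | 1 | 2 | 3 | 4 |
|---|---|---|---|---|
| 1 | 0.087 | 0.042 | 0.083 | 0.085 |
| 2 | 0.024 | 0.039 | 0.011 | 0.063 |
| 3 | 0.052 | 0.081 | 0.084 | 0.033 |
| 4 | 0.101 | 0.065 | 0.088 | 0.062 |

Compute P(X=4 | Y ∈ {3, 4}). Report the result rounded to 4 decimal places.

0.2947

P(Y=3) = 0.083 + 0.011 + 0.084 + 0.088 = 0.266.
P(Y=4) = 0.085 + 0.063 + 0.033 + 0.062 = 0.243.
P(Y ∈ {3, 4}) = 0.266 + 0.243 = 0.509; P(X=4, Y ∈ {3, 4}) = 0.088 + 0.062 = 0.150.
P(X=4 | Y ∈ {3, 4}) = 0.150/0.509 = 0.2947.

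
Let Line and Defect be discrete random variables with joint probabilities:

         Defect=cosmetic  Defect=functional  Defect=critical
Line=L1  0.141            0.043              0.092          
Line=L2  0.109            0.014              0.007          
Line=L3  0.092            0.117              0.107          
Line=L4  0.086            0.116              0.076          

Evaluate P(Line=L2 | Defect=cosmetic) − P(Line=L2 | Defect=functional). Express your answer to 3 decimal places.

P(Defect=cosmetic) = 0.141 + 0.109 + 0.092 + 0.086 = 0.428; P(Line=L2 | Defect=cosmetic) = 0.109/0.428 = 0.2547.
P(Defect=functional) = 0.043 + 0.014 + 0.117 + 0.116 = 0.290; P(Line=L2 | Defect=functional) = 0.014/0.290 = 0.0483.
Difference = 0.206.

0.206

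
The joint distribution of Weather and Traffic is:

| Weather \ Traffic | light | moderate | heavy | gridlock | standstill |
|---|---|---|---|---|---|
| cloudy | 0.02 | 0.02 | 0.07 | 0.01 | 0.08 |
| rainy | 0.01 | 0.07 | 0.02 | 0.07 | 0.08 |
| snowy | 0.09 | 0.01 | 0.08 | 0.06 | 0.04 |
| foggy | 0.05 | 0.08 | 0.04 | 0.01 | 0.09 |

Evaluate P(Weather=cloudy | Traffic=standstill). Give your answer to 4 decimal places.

P(Traffic=standstill) = 0.08 + 0.08 + 0.04 + 0.09 = 0.29.
P(Weather=cloudy | Traffic=standstill) = 0.08/0.29 = 0.2759.

0.2759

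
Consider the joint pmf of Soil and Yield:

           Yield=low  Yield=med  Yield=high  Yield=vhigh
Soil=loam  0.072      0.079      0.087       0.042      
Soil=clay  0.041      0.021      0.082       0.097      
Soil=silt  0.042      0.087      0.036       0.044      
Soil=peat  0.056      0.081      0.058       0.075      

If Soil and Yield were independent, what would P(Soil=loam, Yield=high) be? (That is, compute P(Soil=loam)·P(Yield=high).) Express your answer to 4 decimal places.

0.0736

P(Soil=loam) = 0.072 + 0.079 + 0.087 + 0.042 = 0.280.
P(Yield=high) = 0.087 + 0.082 + 0.036 + 0.058 = 0.263.
Product: 0.280 × 0.263 = 0.0736.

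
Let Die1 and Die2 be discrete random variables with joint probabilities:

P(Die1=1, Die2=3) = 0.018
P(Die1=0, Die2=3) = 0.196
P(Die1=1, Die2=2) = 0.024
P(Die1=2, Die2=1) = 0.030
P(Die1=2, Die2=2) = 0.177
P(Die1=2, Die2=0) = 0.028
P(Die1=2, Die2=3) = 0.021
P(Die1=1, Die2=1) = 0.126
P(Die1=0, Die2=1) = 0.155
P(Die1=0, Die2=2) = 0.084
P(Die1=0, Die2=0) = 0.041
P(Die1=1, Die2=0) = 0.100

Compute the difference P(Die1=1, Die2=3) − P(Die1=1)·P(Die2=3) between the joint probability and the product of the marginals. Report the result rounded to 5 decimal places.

-0.04498

P(Die1=1) = 0.100 + 0.126 + 0.024 + 0.018 = 0.268.
P(Die2=3) = 0.196 + 0.018 + 0.021 = 0.235.
P(Die1=1, Die2=3) − P(Die1=1)P(Die2=3) = 0.018 − 0.268×0.235 = -0.04498.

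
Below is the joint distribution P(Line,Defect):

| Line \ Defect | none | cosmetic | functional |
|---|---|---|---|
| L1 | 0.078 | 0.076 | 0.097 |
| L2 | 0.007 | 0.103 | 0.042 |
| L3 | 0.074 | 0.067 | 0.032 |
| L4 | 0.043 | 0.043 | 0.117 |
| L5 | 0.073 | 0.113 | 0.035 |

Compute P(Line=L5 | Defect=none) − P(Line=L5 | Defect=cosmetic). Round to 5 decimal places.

-0.01564

P(Defect=none) = 0.078 + 0.007 + 0.074 + 0.043 + 0.073 = 0.275; P(Line=L5 | Defect=none) = 0.073/0.275 = 0.265455.
P(Defect=cosmetic) = 0.076 + 0.103 + 0.067 + 0.043 + 0.113 = 0.402; P(Line=L5 | Defect=cosmetic) = 0.113/0.402 = 0.281095.
Difference = -0.01564.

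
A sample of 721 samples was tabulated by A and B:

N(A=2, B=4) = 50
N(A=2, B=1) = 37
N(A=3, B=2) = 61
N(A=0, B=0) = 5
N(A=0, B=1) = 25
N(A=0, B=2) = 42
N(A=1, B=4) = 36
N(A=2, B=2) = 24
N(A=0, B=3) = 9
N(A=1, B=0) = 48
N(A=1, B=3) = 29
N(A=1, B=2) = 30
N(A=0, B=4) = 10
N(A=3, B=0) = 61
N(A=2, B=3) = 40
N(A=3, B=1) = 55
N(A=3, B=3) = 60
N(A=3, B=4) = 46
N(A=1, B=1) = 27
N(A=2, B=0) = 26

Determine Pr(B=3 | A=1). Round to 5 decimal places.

0.17059

Total with A=1: 48 + 27 + 30 + 29 + 36 = 170.
P(B=3 | A=1) = 29/170 = 0.17059.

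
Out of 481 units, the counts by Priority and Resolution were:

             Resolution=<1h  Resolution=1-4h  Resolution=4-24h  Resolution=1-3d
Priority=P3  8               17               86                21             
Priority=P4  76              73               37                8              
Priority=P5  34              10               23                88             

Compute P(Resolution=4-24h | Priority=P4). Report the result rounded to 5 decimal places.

Total with Priority=P4: 76 + 73 + 37 + 8 = 194.
P(Resolution=4-24h | Priority=P4) = 37/194 = 0.19072.

0.19072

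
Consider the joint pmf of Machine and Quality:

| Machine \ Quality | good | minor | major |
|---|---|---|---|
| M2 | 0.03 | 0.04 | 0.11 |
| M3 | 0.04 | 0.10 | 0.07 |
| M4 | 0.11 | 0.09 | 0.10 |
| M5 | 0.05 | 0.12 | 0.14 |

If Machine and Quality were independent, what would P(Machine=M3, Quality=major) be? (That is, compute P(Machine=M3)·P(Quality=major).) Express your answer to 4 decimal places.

0.0882

P(Machine=M3) = 0.04 + 0.10 + 0.07 = 0.21.
P(Quality=major) = 0.11 + 0.07 + 0.10 + 0.14 = 0.42.
Product: 0.21 × 0.42 = 0.0882.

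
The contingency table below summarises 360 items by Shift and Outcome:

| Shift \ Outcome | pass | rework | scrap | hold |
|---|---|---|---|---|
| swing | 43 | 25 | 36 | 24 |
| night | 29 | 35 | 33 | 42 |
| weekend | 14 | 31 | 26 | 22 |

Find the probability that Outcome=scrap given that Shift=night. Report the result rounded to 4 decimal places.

0.2374

Total with Shift=night: 29 + 35 + 33 + 42 = 139.
P(Outcome=scrap | Shift=night) = 33/139 = 0.2374.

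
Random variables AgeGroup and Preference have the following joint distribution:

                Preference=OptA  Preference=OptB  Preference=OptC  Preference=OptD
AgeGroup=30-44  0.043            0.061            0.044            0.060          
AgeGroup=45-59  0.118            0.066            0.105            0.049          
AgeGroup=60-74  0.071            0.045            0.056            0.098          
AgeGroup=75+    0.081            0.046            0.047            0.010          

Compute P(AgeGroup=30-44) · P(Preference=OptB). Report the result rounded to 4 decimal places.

0.0453

P(AgeGroup=30-44) = 0.043 + 0.061 + 0.044 + 0.060 = 0.208.
P(Preference=OptB) = 0.061 + 0.066 + 0.045 + 0.046 = 0.218.
Product: 0.208 × 0.218 = 0.0453.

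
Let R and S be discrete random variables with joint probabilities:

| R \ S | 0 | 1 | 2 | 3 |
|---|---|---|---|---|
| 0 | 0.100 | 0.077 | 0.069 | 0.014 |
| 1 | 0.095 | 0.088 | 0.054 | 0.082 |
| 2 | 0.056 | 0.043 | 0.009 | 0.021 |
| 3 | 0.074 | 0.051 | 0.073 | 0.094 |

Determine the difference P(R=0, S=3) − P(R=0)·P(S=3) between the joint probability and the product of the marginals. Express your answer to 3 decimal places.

P(R=0) = 0.100 + 0.077 + 0.069 + 0.014 = 0.260.
P(S=3) = 0.014 + 0.082 + 0.021 + 0.094 = 0.211.
P(R=0, S=3) − P(R=0)P(S=3) = 0.014 − 0.260×0.211 = -0.041.

-0.041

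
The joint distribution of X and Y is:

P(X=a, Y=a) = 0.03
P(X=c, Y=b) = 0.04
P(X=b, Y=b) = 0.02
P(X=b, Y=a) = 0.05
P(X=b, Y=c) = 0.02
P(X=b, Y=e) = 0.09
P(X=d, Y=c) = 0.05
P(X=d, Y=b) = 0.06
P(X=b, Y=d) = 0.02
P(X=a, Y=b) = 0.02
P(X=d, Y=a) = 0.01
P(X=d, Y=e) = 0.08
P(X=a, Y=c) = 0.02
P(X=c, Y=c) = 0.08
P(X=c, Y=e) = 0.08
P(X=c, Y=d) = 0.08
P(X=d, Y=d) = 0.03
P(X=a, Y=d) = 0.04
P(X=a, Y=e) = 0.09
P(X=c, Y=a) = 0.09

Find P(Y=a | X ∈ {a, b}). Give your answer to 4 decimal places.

0.2000

P(X=a) = 0.03 + 0.02 + 0.02 + 0.04 + 0.09 = 0.20.
P(X=b) = 0.05 + 0.02 + 0.02 + 0.02 + 0.09 = 0.20.
P(X ∈ {a, b}) = 0.20 + 0.20 = 0.40; P(Y=a, X ∈ {a, b}) = 0.03 + 0.05 = 0.08.
P(Y=a | X ∈ {a, b}) = 0.08/0.40 = 0.2000.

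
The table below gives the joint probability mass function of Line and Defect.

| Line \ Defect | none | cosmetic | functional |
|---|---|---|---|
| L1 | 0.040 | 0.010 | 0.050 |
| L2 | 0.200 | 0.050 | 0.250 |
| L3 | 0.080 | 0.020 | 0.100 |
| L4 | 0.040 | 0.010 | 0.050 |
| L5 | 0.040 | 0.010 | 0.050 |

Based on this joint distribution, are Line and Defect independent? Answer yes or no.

Every cell satisfies P(Line,Defect) = P(Line)·P(Defect). For instance P(Line=L5) = 0.100, P(Defect=none) = 0.400, and 0.100×0.400 = 0.040 matches the joint entry. So Line and Defect are independent.

yes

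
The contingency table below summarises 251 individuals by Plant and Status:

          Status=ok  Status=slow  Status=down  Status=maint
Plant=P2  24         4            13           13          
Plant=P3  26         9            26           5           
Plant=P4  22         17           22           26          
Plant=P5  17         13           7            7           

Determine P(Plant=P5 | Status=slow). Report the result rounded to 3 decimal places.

Total with Status=slow: 4 + 9 + 17 + 13 = 43.
P(Plant=P5 | Status=slow) = 13/43 = 0.302.

0.302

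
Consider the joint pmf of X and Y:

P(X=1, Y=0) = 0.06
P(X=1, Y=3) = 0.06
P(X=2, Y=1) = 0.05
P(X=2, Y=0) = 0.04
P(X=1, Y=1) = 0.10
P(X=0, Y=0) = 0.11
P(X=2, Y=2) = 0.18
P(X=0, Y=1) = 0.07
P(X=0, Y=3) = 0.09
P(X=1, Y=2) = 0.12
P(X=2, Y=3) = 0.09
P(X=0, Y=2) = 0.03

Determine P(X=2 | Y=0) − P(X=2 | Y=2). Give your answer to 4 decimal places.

-0.3550

P(Y=0) = 0.11 + 0.06 + 0.04 = 0.21; P(X=2 | Y=0) = 0.04/0.21 = 0.19048.
P(Y=2) = 0.03 + 0.12 + 0.18 = 0.33; P(X=2 | Y=2) = 0.18/0.33 = 0.54545.
Difference = -0.3550.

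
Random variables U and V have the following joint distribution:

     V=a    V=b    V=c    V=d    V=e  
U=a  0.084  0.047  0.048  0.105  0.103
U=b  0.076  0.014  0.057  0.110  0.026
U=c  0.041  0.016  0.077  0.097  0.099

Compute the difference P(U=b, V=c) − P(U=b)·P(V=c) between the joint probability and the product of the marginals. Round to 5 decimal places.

P(U=b) = 0.076 + 0.014 + 0.057 + 0.110 + 0.026 = 0.283.
P(V=c) = 0.048 + 0.057 + 0.077 = 0.182.
P(U=b, V=c) − P(U=b)P(V=c) = 0.057 − 0.283×0.182 = 0.00549.

0.00549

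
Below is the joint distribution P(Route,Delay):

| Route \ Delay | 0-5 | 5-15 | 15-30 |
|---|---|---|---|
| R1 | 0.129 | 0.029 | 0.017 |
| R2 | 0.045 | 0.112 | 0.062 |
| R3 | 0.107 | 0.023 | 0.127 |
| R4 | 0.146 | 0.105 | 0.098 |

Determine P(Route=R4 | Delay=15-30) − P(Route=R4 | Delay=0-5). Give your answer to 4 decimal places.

P(Delay=15-30) = 0.017 + 0.062 + 0.127 + 0.098 = 0.304; P(Route=R4 | Delay=15-30) = 0.098/0.304 = 0.32237.
P(Delay=0-5) = 0.129 + 0.045 + 0.107 + 0.146 = 0.427; P(Route=R4 | Delay=0-5) = 0.146/0.427 = 0.34192.
Difference = -0.0196.

-0.0196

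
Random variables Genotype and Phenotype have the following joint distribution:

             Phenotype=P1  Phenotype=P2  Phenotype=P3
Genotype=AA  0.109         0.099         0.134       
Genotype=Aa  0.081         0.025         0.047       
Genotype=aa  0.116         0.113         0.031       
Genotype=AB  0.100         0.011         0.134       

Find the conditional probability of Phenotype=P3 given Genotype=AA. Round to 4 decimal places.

0.3918

P(Genotype=AA) = 0.109 + 0.099 + 0.134 = 0.342.
P(Phenotype=P3 | Genotype=AA) = 0.134/0.342 = 0.3918.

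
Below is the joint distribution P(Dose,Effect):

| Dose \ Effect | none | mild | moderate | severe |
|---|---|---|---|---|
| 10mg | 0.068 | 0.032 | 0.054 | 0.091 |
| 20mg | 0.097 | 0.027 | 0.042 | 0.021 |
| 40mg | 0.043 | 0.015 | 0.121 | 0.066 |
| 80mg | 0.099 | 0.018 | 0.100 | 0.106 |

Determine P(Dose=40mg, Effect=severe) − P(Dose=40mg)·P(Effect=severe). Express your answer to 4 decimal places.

P(Dose=40mg) = 0.043 + 0.015 + 0.121 + 0.066 = 0.245.
P(Effect=severe) = 0.091 + 0.021 + 0.066 + 0.106 = 0.284.
P(Dose=40mg, Effect=severe) − P(Dose=40mg)P(Effect=severe) = 0.066 − 0.245×0.284 = -0.0036.

-0.0036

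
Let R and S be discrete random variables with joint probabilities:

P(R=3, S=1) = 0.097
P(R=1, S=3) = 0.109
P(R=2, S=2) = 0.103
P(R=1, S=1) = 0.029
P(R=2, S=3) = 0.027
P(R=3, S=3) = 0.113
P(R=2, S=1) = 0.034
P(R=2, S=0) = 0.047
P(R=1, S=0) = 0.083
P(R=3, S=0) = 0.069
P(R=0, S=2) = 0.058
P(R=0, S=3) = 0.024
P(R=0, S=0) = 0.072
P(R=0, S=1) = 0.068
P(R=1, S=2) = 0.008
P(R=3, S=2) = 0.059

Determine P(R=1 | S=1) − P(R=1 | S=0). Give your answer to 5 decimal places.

P(S=1) = 0.068 + 0.029 + 0.034 + 0.097 = 0.228; P(R=1 | S=1) = 0.029/0.228 = 0.127193.
P(S=0) = 0.072 + 0.083 + 0.047 + 0.069 = 0.271; P(R=1 | S=0) = 0.083/0.271 = 0.306273.
Difference = -0.17908.

-0.17908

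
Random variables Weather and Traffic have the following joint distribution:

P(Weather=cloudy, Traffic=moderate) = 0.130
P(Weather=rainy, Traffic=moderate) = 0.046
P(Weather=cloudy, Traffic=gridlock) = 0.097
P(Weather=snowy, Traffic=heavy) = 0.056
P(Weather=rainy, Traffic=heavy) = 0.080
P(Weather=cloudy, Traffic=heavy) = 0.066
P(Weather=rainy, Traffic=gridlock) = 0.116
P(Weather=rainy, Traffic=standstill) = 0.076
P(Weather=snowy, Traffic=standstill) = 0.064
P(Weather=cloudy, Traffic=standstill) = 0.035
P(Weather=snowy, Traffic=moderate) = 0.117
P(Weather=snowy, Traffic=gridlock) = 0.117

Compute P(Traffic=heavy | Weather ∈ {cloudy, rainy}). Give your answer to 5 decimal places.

0.22601

P(Weather=cloudy) = 0.130 + 0.066 + 0.097 + 0.035 = 0.328.
P(Weather=rainy) = 0.046 + 0.080 + 0.116 + 0.076 = 0.318.
P(Weather ∈ {cloudy, rainy}) = 0.328 + 0.318 = 0.646; P(Traffic=heavy, Weather ∈ {cloudy, rainy}) = 0.066 + 0.080 = 0.146.
P(Traffic=heavy | Weather ∈ {cloudy, rainy}) = 0.146/0.646 = 0.22601.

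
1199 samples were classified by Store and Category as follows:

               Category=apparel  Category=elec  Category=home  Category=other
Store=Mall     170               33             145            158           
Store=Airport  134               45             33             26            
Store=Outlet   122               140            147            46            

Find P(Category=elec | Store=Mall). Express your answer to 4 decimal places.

0.0652

Total with Store=Mall: 170 + 33 + 145 + 158 = 506.
P(Category=elec | Store=Mall) = 33/506 = 0.0652.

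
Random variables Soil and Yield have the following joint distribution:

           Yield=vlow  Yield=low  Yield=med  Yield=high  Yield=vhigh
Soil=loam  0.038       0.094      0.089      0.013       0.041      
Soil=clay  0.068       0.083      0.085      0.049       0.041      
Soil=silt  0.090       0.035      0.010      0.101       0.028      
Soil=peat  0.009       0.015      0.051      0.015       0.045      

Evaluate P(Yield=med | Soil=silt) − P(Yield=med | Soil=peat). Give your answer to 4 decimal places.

-0.3399

P(Soil=silt) = 0.090 + 0.035 + 0.010 + 0.101 + 0.028 = 0.264; P(Yield=med | Soil=silt) = 0.010/0.264 = 0.03788.
P(Soil=peat) = 0.009 + 0.015 + 0.051 + 0.015 + 0.045 = 0.135; P(Yield=med | Soil=peat) = 0.051/0.135 = 0.37778.
Difference = -0.3399.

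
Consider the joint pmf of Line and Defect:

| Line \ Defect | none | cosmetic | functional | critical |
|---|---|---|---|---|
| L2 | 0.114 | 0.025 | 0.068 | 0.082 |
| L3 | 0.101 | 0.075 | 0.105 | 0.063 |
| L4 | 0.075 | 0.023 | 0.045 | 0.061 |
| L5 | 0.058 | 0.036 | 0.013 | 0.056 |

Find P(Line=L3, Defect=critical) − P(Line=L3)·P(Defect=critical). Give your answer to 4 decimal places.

P(Line=L3) = 0.101 + 0.075 + 0.105 + 0.063 = 0.344.
P(Defect=critical) = 0.082 + 0.063 + 0.061 + 0.056 = 0.262.
P(Line=L3, Defect=critical) − P(Line=L3)P(Defect=critical) = 0.063 − 0.344×0.262 = -0.0271.

-0.0271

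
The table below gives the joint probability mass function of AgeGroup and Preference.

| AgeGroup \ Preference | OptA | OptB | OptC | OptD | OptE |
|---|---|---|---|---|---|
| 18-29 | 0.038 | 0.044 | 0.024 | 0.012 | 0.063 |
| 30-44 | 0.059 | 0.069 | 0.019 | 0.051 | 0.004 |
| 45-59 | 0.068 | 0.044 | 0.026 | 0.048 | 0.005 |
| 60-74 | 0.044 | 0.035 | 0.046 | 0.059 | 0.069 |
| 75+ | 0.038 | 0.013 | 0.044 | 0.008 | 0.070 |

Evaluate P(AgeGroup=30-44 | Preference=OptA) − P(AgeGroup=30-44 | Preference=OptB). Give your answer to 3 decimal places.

P(Preference=OptA) = 0.038 + 0.059 + 0.068 + 0.044 + 0.038 = 0.247; P(AgeGroup=30-44 | Preference=OptA) = 0.059/0.247 = 0.2389.
P(Preference=OptB) = 0.044 + 0.069 + 0.044 + 0.035 + 0.013 = 0.205; P(AgeGroup=30-44 | Preference=OptB) = 0.069/0.205 = 0.3366.
Difference = -0.098.

-0.098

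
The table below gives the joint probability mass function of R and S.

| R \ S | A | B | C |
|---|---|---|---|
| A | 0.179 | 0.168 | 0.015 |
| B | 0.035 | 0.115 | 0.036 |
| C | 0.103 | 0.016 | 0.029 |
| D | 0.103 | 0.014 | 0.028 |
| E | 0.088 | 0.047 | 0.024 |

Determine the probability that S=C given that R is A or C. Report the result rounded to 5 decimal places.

P(R=A) = 0.179 + 0.168 + 0.015 = 0.362.
P(R=C) = 0.103 + 0.016 + 0.029 = 0.148.
P(R ∈ {A, C}) = 0.362 + 0.148 = 0.510; P(S=C, R ∈ {A, C}) = 0.015 + 0.029 = 0.044.
P(S=C | R ∈ {A, C}) = 0.044/0.510 = 0.08627.

0.08627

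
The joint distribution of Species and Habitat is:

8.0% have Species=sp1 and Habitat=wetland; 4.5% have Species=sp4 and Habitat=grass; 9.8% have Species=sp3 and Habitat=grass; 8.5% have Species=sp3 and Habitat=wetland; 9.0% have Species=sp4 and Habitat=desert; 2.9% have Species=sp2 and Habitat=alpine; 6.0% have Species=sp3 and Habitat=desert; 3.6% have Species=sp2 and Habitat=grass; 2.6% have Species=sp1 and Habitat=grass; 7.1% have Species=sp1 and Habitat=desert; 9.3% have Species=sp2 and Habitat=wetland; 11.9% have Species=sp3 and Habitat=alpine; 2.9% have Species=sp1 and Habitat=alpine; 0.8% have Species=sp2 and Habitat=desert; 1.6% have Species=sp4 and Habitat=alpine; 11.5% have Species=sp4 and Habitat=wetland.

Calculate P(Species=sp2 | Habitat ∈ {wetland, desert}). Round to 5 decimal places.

0.16777

P(Habitat=wetland) = 0.080 + 0.093 + 0.085 + 0.115 = 0.373.
P(Habitat=desert) = 0.071 + 0.008 + 0.060 + 0.090 = 0.229.
P(Habitat ∈ {wetland, desert}) = 0.373 + 0.229 = 0.602; P(Species=sp2, Habitat ∈ {wetland, desert}) = 0.093 + 0.008 = 0.101.
P(Species=sp2 | Habitat ∈ {wetland, desert}) = 0.101/0.602 = 0.16777.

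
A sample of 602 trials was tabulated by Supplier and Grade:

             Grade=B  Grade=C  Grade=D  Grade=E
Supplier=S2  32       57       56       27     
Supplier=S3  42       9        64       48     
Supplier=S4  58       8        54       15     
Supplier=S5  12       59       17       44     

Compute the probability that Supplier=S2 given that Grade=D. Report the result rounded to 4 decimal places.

0.2932

Total with Grade=D: 56 + 64 + 54 + 17 = 191.
P(Supplier=S2 | Grade=D) = 56/191 = 0.2932.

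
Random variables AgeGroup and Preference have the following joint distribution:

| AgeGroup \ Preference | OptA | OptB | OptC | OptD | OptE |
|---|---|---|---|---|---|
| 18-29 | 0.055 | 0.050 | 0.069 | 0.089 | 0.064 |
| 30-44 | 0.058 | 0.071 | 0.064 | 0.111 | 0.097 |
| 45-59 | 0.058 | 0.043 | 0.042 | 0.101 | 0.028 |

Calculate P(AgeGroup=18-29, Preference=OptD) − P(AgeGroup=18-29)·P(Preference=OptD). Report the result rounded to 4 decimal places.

-0.0094

P(AgeGroup=18-29) = 0.055 + 0.050 + 0.069 + 0.089 + 0.064 = 0.327.
P(Preference=OptD) = 0.089 + 0.111 + 0.101 = 0.301.
P(AgeGroup=18-29, Preference=OptD) − P(AgeGroup=18-29)P(Preference=OptD) = 0.089 − 0.327×0.301 = -0.0094.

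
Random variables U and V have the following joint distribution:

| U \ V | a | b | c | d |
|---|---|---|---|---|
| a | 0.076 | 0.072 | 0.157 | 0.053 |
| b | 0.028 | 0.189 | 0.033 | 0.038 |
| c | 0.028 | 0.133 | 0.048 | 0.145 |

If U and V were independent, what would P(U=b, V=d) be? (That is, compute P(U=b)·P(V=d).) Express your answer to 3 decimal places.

0.068

P(U=b) = 0.028 + 0.189 + 0.033 + 0.038 = 0.288.
P(V=d) = 0.053 + 0.038 + 0.145 = 0.236.
Product: 0.288 × 0.236 = 0.068.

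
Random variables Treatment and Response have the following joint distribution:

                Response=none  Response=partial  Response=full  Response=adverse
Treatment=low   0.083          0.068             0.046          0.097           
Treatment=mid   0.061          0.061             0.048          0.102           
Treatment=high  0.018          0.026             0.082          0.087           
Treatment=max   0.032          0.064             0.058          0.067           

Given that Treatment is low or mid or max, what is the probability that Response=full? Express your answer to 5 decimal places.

P(Treatment=low) = 0.083 + 0.068 + 0.046 + 0.097 = 0.294.
P(Treatment=mid) = 0.061 + 0.061 + 0.048 + 0.102 = 0.272.
P(Treatment=max) = 0.032 + 0.064 + 0.058 + 0.067 = 0.221.
P(Treatment ∈ {low, mid, max}) = 0.294 + 0.272 + 0.221 = 0.787; P(Response=full, Treatment ∈ {low, mid, max}) = 0.046 + 0.048 + 0.058 = 0.152.
P(Response=full | Treatment ∈ {low, mid, max}) = 0.152/0.787 = 0.19314.

0.19314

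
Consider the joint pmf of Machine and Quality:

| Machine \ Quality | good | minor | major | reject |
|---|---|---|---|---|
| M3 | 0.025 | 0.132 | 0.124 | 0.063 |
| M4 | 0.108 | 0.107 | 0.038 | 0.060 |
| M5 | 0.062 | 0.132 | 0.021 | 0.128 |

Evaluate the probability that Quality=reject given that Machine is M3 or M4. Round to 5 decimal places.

P(Machine=M3) = 0.025 + 0.132 + 0.124 + 0.063 = 0.344.
P(Machine=M4) = 0.108 + 0.107 + 0.038 + 0.060 = 0.313.
P(Machine ∈ {M3, M4}) = 0.344 + 0.313 = 0.657; P(Quality=reject, Machine ∈ {M3, M4}) = 0.063 + 0.060 = 0.123.
P(Quality=reject | Machine ∈ {M3, M4}) = 0.123/0.657 = 0.18721.

0.18721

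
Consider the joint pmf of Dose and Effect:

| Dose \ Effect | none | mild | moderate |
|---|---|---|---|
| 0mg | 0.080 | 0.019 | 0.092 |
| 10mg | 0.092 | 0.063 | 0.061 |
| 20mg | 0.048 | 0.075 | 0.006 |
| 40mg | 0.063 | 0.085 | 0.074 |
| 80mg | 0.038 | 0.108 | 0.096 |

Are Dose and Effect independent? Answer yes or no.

P(Dose=0mg) = 0.191 and P(Effect=mild) = 0.350, so their product is 0.06685, but P(Dose=0mg, Effect=mild) = 0.019. Since these differ, Dose and Effect are not independent.

no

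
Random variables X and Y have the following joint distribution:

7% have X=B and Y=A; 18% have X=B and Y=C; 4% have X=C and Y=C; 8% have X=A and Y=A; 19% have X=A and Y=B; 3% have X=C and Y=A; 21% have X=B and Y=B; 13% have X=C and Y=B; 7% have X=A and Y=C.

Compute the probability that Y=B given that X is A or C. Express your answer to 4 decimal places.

P(X=A) = 0.08 + 0.19 + 0.07 = 0.34.
P(X=C) = 0.03 + 0.13 + 0.04 = 0.20.
P(X ∈ {A, C}) = 0.34 + 0.20 = 0.54; P(Y=B, X ∈ {A, C}) = 0.19 + 0.13 = 0.32.
P(Y=B | X ∈ {A, C}) = 0.32/0.54 = 0.5926.

0.5926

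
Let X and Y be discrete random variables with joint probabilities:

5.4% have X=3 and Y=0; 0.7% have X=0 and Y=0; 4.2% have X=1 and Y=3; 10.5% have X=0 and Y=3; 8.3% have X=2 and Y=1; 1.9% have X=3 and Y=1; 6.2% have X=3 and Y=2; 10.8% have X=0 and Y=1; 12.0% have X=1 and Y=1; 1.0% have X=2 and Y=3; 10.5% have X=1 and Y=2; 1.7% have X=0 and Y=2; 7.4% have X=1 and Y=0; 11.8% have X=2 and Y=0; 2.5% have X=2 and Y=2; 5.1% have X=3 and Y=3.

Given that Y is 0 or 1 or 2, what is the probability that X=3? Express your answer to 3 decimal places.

P(Y=0) = 0.007 + 0.074 + 0.118 + 0.054 = 0.253.
P(Y=1) = 0.108 + 0.120 + 0.083 + 0.019 = 0.330.
P(Y=2) = 0.017 + 0.105 + 0.025 + 0.062 = 0.209.
P(Y ∈ {0, 1, 2}) = 0.253 + 0.330 + 0.209 = 0.792; P(X=3, Y ∈ {0, 1, 2}) = 0.054 + 0.019 + 0.062 = 0.135.
P(X=3 | Y ∈ {0, 1, 2}) = 0.135/0.792 = 0.170.

0.170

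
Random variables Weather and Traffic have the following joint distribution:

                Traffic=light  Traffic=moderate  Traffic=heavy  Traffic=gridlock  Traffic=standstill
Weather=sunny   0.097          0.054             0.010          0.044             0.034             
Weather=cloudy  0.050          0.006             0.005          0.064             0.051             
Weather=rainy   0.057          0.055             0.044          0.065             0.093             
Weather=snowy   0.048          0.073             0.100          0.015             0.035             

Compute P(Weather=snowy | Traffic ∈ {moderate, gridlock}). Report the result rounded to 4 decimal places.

P(Traffic=moderate) = 0.054 + 0.006 + 0.055 + 0.073 = 0.188.
P(Traffic=gridlock) = 0.044 + 0.064 + 0.065 + 0.015 = 0.188.
P(Traffic ∈ {moderate, gridlock}) = 0.188 + 0.188 = 0.376; P(Weather=snowy, Traffic ∈ {moderate, gridlock}) = 0.073 + 0.015 = 0.088.
P(Weather=snowy | Traffic ∈ {moderate, gridlock}) = 0.088/0.376 = 0.2340.

0.2340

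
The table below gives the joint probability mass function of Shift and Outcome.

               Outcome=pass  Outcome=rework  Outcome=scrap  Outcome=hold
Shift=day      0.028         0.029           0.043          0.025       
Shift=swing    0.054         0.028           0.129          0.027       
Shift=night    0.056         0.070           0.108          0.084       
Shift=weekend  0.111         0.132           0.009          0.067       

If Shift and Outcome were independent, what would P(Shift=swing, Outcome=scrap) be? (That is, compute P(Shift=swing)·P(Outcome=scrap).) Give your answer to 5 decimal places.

P(Shift=swing) = 0.054 + 0.028 + 0.129 + 0.027 = 0.238.
P(Outcome=scrap) = 0.043 + 0.129 + 0.108 + 0.009 = 0.289.
Product: 0.238 × 0.289 = 0.06878.

0.06878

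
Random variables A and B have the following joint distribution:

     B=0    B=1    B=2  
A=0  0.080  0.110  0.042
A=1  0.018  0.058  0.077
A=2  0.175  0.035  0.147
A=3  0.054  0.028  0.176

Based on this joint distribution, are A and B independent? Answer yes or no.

P(A=3) = 0.258 and P(B=2) = 0.442, so their product is 0.11404, but P(A=3, B=2) = 0.176. Since these differ, A and B are not independent.

no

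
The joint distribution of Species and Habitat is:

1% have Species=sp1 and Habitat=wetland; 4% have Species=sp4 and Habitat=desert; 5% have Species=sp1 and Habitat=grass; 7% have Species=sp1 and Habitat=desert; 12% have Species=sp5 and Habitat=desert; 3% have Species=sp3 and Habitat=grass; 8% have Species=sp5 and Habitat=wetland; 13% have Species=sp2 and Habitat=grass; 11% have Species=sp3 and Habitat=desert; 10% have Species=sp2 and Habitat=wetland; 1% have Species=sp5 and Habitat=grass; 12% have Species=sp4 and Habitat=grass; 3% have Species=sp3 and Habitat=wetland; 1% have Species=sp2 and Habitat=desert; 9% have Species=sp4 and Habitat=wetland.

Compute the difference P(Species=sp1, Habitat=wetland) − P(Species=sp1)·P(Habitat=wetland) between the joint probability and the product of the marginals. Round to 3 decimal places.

-0.030

P(Species=sp1) = 0.05 + 0.01 + 0.07 = 0.13.
P(Habitat=wetland) = 0.01 + 0.10 + 0.03 + 0.09 + 0.08 = 0.31.
P(Species=sp1, Habitat=wetland) − P(Species=sp1)P(Habitat=wetland) = 0.01 − 0.13×0.31 = -0.030.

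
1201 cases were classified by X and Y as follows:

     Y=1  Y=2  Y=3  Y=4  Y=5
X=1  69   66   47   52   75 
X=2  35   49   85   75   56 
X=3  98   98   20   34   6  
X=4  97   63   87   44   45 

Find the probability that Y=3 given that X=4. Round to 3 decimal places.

Total with X=4: 97 + 63 + 87 + 44 + 45 = 336.
P(Y=3 | X=4) = 87/336 = 0.259.

0.259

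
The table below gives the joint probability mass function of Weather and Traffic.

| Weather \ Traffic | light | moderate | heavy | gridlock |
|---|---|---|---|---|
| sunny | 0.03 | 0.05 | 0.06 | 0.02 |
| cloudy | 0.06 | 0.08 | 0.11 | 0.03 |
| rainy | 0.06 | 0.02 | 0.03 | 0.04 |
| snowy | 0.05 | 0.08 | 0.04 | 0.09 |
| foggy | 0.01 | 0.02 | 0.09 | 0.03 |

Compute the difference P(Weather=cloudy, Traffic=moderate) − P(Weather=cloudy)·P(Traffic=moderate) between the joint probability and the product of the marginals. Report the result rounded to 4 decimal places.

0.0100

P(Weather=cloudy) = 0.06 + 0.08 + 0.11 + 0.03 = 0.28.
P(Traffic=moderate) = 0.05 + 0.08 + 0.02 + 0.08 + 0.02 = 0.25.
P(Weather=cloudy, Traffic=moderate) − P(Weather=cloudy)P(Traffic=moderate) = 0.08 − 0.28×0.25 = 0.0100.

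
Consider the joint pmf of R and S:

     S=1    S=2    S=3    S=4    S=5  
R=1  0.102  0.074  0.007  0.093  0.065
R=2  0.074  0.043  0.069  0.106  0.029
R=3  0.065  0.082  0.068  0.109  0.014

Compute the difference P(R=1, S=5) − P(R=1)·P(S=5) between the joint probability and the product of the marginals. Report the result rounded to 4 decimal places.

P(R=1) = 0.102 + 0.074 + 0.007 + 0.093 + 0.065 = 0.341.
P(S=5) = 0.065 + 0.029 + 0.014 = 0.108.
P(R=1, S=5) − P(R=1)P(S=5) = 0.065 − 0.341×0.108 = 0.0282.

0.0282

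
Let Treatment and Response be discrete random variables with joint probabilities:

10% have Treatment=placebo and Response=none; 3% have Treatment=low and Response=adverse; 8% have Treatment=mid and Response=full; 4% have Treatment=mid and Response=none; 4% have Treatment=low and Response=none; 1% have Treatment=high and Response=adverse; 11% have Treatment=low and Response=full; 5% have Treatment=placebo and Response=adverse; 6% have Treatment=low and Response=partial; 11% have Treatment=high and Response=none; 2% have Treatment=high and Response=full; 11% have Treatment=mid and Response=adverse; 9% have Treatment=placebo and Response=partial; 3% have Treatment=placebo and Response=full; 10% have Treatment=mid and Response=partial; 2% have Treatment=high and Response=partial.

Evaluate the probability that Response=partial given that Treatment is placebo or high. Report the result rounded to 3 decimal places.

0.256

P(Treatment=placebo) = 0.10 + 0.09 + 0.03 + 0.05 = 0.27.
P(Treatment=high) = 0.11 + 0.02 + 0.02 + 0.01 = 0.16.
P(Treatment ∈ {placebo, high}) = 0.27 + 0.16 = 0.43; P(Response=partial, Treatment ∈ {placebo, high}) = 0.09 + 0.02 = 0.11.
P(Response=partial | Treatment ∈ {placebo, high}) = 0.11/0.43 = 0.256.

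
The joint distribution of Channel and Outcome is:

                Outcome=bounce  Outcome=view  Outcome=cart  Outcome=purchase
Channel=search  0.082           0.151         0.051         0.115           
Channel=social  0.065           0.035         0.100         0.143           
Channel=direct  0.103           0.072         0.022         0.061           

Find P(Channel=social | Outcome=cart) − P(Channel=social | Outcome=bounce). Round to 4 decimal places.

P(Outcome=cart) = 0.051 + 0.100 + 0.022 = 0.173; P(Channel=social | Outcome=cart) = 0.100/0.173 = 0.57803.
P(Outcome=bounce) = 0.082 + 0.065 + 0.103 = 0.250; P(Channel=social | Outcome=bounce) = 0.065/0.250 = 0.26000.
Difference = 0.3180.

0.3180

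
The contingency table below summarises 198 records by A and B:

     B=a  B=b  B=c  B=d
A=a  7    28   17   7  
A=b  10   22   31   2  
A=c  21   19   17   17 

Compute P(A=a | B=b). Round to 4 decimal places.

Total with B=b: 28 + 22 + 19 = 69.
P(A=a | B=b) = 28/69 = 0.4058.

0.4058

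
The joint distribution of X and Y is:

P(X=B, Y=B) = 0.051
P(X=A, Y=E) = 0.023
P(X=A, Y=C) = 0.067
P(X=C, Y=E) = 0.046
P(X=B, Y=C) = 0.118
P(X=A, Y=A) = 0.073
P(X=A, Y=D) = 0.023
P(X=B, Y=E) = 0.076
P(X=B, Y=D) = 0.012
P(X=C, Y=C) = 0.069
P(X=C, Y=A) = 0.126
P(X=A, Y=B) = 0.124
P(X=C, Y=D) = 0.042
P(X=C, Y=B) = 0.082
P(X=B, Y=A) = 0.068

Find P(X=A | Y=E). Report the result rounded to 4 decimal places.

0.1586

P(Y=E) = 0.023 + 0.076 + 0.046 = 0.145.
P(X=A | Y=E) = 0.023/0.145 = 0.1586.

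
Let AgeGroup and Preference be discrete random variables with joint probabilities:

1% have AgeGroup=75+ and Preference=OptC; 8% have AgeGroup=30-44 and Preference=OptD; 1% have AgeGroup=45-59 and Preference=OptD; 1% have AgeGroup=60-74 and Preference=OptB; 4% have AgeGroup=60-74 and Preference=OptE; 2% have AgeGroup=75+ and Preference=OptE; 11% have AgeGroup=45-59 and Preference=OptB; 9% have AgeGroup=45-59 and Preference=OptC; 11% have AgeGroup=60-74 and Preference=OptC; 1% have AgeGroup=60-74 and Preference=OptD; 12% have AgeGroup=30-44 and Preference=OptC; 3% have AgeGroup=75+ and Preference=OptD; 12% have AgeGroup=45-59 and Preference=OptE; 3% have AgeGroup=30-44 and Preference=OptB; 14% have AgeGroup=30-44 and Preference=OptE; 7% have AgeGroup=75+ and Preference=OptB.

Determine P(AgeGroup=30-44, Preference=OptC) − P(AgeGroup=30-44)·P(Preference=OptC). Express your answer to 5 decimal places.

-0.00210

P(AgeGroup=30-44) = 0.03 + 0.12 + 0.08 + 0.14 = 0.37.
P(Preference=OptC) = 0.12 + 0.09 + 0.11 + 0.01 = 0.33.
P(AgeGroup=30-44, Preference=OptC) − P(AgeGroup=30-44)P(Preference=OptC) = 0.12 − 0.37×0.33 = -0.00210.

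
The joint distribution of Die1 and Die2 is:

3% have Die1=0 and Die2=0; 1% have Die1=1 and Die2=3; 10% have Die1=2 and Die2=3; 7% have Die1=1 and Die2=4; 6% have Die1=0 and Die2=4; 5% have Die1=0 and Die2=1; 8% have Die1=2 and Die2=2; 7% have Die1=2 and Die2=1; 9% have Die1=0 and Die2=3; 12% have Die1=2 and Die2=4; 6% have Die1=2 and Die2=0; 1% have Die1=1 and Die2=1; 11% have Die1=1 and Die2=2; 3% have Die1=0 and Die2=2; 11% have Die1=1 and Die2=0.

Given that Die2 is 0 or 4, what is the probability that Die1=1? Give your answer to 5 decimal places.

0.40000

P(Die2=0) = 0.03 + 0.11 + 0.06 = 0.20.
P(Die2=4) = 0.06 + 0.07 + 0.12 = 0.25.
P(Die2 ∈ {0, 4}) = 0.20 + 0.25 = 0.45; P(Die1=1, Die2 ∈ {0, 4}) = 0.11 + 0.07 = 0.18.
P(Die1=1 | Die2 ∈ {0, 4}) = 0.18/0.45 = 0.40000.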